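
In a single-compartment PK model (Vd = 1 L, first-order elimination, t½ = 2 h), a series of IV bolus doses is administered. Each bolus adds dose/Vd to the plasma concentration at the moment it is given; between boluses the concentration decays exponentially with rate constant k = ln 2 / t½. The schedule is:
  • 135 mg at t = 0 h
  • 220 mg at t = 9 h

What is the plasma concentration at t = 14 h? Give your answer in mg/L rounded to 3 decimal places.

39.946 mg/L

k = ln 2 / 2 = 0.34657 per h
Dose 1 (135 mg at t=0 h): 135·exp(−0.34657·14) = 1.055 mg/L
Dose 2 (220 mg at t=9 h): 220·exp(−0.34657·5) = 38.891 mg/L
C(14) = 1.055 + 38.891 = 39.946 mg/L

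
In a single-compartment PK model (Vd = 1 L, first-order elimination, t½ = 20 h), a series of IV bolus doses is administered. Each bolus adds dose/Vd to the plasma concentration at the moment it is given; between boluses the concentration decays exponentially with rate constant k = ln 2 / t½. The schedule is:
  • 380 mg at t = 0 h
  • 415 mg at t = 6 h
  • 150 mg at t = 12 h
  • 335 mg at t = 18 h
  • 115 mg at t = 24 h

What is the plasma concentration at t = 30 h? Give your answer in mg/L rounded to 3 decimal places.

709.799 mg/L

k = ln 2 / 20 = 0.03466 per h
Dose 1 (380 mg at t=0 h): 380·exp(−0.03466·30) = 134.350 mg/L
Dose 2 (415 mg at t=6 h): 415·exp(−0.03466·24) = 180.639 mg/L
Dose 3 (150 mg at t=12 h): 150·exp(−0.03466·18) = 80.383 mg/L
Dose 4 (335 mg at t=18 h): 335·exp(−0.03466·12) = 221.018 mg/L
Dose 5 (115 mg at t=24 h): 115·exp(−0.03466·6) = 93.409 mg/L
C(30) = 134.350 + 180.639 + 80.383 + 221.018 + 93.409 = 709.799 mg/L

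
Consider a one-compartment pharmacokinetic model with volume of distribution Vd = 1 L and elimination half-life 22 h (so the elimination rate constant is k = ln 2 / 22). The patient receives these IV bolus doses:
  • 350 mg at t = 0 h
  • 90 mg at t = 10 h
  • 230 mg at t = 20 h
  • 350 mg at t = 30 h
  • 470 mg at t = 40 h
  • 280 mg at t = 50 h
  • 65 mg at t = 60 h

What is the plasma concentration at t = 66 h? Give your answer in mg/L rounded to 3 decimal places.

k = ln 2 / 22 = 0.03151 per h
Dose 1 (350 mg at t=0 h): 350·exp(−0.03151·66) = 43.750 mg/L
Dose 2 (90 mg at t=10 h): 90·exp(−0.03151·56) = 15.416 mg/L
Dose 3 (230 mg at t=20 h): 230·exp(−0.03151·46) = 53.989 mg/L
Dose 4 (350 mg at t=30 h): 350·exp(−0.03151·36) = 112.583 mg/L
Dose 5 (470 mg at t=40 h): 470·exp(−0.03151·26) = 207.174 mg/L
Dose 6 (280 mg at t=50 h): 280·exp(−0.03151·16) = 169.133 mg/L
Dose 7 (65 mg at t=60 h): 65·exp(−0.03151·6) = 53.804 mg/L
C(66) = 43.750 + 15.416 + 53.989 + 112.583 + 207.174 + 169.133 + 53.804 = 655.849 mg/L

655.849 mg/L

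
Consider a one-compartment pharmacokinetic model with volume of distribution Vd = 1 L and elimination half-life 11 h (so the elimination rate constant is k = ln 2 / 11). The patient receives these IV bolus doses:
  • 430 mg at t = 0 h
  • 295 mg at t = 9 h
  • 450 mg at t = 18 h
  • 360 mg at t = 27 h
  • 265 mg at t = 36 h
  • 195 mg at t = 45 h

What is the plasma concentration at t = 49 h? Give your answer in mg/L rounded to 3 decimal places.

465.505 mg/L

k = ln 2 / 11 = 0.06301 per h
Dose 1 (430 mg at t=0 h): 430·exp(−0.06301·49) = 19.612 mg/L
Dose 2 (295 mg at t=9 h): 295·exp(−0.06301·40) = 23.723 mg/L
Dose 3 (450 mg at t=18 h): 450·exp(−0.06301·31) = 63.805 mg/L
Dose 4 (360 mg at t=27 h): 360·exp(−0.06301·22) = 90.000 mg/L
Dose 5 (265 mg at t=36 h): 265·exp(−0.06301·13) = 116.811 mg/L
Dose 6 (195 mg at t=45 h): 195·exp(−0.06301·4) = 151.555 mg/L
C(49) = 19.612 + 23.723 + 63.805 + 90.000 + 116.811 + 151.555 = 465.505 mg/L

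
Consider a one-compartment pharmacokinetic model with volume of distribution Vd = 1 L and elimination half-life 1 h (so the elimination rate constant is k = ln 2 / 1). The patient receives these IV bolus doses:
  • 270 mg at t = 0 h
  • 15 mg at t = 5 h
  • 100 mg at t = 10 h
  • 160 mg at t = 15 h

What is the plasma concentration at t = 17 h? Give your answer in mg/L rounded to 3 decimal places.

40.787 mg/L

k = ln 2 / 1 = 0.69315 per h
Dose 1 (270 mg at t=0 h): 270·exp(−0.69315·17) = 0.002 mg/L
Dose 2 (15 mg at t=5 h): 15·exp(−0.69315·12) = 0.004 mg/L
Dose 3 (100 mg at t=10 h): 100·exp(−0.69315·7) = 0.781 mg/L
Dose 4 (160 mg at t=15 h): 160·exp(−0.69315·2) = 40.000 mg/L
C(17) = 0.002 + 0.004 + 0.781 + 40.000 = 40.787 mg/L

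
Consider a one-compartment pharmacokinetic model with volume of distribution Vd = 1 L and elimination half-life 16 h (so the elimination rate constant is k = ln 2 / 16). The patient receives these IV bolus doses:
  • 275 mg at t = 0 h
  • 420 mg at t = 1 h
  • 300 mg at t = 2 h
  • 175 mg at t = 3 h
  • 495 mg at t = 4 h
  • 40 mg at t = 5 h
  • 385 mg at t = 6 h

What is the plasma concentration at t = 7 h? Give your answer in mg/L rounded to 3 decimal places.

k = ln 2 / 16 = 0.04332 per h
Dose 1 (275 mg at t=0 h): 275·exp(−0.04332·7) = 203.064 mg/L
Dose 2 (420 mg at t=1 h): 420·exp(−0.04332·6) = 323.864 mg/L
Dose 3 (300 mg at t=2 h): 300·exp(−0.04332·5) = 241.574 mg/L
Dose 4 (175 mg at t=3 h): 175·exp(−0.04332·4) = 147.157 mg/L
Dose 5 (495 mg at t=4 h): 495·exp(−0.04332·3) = 434.672 mg/L
Dose 6 (40 mg at t=5 h): 40·exp(−0.04332·2) = 36.680 mg/L
Dose 7 (385 mg at t=6 h): 385·exp(−0.04332·1) = 368.677 mg/L
C(7) = 203.064 + 323.864 + 241.574 + 147.157 + 434.672 + 36.680 + 368.677 = 1755.688 mg/L

1755.688 mg/L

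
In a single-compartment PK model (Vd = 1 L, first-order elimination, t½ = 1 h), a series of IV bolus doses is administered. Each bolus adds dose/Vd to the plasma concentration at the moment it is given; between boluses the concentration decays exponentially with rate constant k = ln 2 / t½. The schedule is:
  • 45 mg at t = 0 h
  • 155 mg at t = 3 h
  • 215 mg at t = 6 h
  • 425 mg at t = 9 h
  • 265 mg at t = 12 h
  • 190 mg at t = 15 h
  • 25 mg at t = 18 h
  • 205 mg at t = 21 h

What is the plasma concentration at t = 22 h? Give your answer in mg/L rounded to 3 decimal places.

k = ln 2 / 1 = 0.69315 per h
Dose 1 (45 mg at t=0 h): 45·exp(−0.69315·22) = 0.000 mg/L
Dose 2 (155 mg at t=3 h): 155·exp(−0.69315·19) = 0.000 mg/L
Dose 3 (215 mg at t=6 h): 215·exp(−0.69315·16) = 0.003 mg/L
Dose 4 (425 mg at t=9 h): 425·exp(−0.69315·13) = 0.052 mg/L
Dose 5 (265 mg at t=12 h): 265·exp(−0.69315·10) = 0.259 mg/L
Dose 6 (190 mg at t=15 h): 190·exp(−0.69315·7) = 1.484 mg/L
Dose 7 (25 mg at t=18 h): 25·exp(−0.69315·4) = 1.562 mg/L
Dose 8 (205 mg at t=21 h): 205·exp(−0.69315·1) = 102.500 mg/L
C(22) = 0.000 + 0.000 + 0.003 + 0.052 + 0.259 + 1.484 + 1.562 + 102.500 = 105.861 mg/L

105.861 mg/L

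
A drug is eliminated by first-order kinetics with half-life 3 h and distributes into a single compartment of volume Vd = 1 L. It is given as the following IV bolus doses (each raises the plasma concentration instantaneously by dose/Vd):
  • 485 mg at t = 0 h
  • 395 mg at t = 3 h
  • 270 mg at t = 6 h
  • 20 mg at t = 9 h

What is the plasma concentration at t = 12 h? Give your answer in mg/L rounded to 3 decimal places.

k = ln 2 / 3 = 0.23105 per h
Dose 1 (485 mg at t=0 h): 485·exp(−0.23105·12) = 30.312 mg/L
Dose 2 (395 mg at t=3 h): 395·exp(−0.23105·9) = 49.375 mg/L
Dose 3 (270 mg at t=6 h): 270·exp(−0.23105·6) = 67.500 mg/L
Dose 4 (20 mg at t=9 h): 20·exp(−0.23105·3) = 10.000 mg/L
C(12) = 30.312 + 49.375 + 67.500 + 10.000 = 157.188 mg/L

157.188 mg/L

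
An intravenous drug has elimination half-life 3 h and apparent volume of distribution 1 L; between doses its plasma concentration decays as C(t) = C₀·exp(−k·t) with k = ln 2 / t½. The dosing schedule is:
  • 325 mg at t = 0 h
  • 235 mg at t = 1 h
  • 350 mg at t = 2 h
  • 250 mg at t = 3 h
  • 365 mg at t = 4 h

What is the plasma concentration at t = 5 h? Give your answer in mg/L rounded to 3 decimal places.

k = ln 2 / 3 = 0.23105 per h
Dose 1 (325 mg at t=0 h): 325·exp(−0.23105·5) = 102.369 mg/L
Dose 2 (235 mg at t=1 h): 235·exp(−0.23105·4) = 93.260 mg/L
Dose 3 (350 mg at t=2 h): 350·exp(−0.23105·3) = 175.000 mg/L
Dose 4 (250 mg at t=3 h): 250·exp(−0.23105·2) = 157.490 mg/L
Dose 5 (365 mg at t=4 h): 365·exp(−0.23105·1) = 289.701 mg/L
C(5) = 102.369 + 93.260 + 175.000 + 157.490 + 289.701 = 817.819 mg/L

817.819 mg/L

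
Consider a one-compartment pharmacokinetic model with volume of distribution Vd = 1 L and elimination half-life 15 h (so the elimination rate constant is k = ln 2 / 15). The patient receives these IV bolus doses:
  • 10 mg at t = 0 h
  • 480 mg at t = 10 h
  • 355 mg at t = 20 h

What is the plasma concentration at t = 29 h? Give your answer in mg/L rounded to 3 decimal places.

436.328 mg/L

k = ln 2 / 15 = 0.04621 per h
Dose 1 (10 mg at t=0 h): 10·exp(−0.04621·29) = 2.618 mg/L
Dose 2 (480 mg at t=10 h): 480·exp(−0.04621·19) = 199.497 mg/L
Dose 3 (355 mg at t=20 h): 355·exp(−0.04621·9) = 234.213 mg/L
C(29) = 2.618 + 199.497 + 234.213 = 436.328 mg/L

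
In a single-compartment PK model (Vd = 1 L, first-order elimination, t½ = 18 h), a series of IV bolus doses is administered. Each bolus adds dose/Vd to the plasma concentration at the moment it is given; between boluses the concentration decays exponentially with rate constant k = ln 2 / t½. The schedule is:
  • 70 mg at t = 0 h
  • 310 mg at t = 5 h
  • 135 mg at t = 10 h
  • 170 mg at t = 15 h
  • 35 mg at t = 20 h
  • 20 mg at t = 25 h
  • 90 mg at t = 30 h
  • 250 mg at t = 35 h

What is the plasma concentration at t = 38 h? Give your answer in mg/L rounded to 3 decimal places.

k = ln 2 / 18 = 0.03851 per h
Dose 1 (70 mg at t=0 h): 70·exp(−0.03851·38) = 16.203 mg/L
Dose 2 (310 mg at t=5 h): 310·exp(−0.03851·33) = 86.991 mg/L
Dose 3 (135 mg at t=10 h): 135·exp(−0.03851·28) = 45.927 mg/L
Dose 4 (170 mg at t=15 h): 170·exp(−0.03851·23) = 70.113 mg/L
Dose 5 (35 mg at t=20 h): 35·exp(−0.03851·18) = 17.500 mg/L
Dose 6 (20 mg at t=25 h): 20·exp(−0.03851·13) = 12.123 mg/L
Dose 7 (90 mg at t=30 h): 90·exp(−0.03851·8) = 66.138 mg/L
Dose 8 (250 mg at t=35 h): 250·exp(−0.03851·3) = 222.725 mg/L
C(38) = 16.203 + 86.991 + 45.927 + 70.113 + 17.500 + 12.123 + 66.138 + 222.725 = 537.719 mg/L

537.719 mg/L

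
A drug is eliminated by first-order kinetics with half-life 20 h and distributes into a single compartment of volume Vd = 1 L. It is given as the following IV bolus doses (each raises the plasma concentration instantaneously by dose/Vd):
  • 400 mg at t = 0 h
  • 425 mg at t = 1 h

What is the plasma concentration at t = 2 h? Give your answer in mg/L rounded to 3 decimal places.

783.736 mg/L

k = ln 2 / 20 = 0.03466 per h
Dose 1 (400 mg at t=0 h): 400·exp(−0.03466·2) = 373.213 mg/L
Dose 2 (425 mg at t=1 h): 425·exp(−0.03466·1) = 410.523 mg/L
C(2) = 373.213 + 410.523 = 783.736 mg/L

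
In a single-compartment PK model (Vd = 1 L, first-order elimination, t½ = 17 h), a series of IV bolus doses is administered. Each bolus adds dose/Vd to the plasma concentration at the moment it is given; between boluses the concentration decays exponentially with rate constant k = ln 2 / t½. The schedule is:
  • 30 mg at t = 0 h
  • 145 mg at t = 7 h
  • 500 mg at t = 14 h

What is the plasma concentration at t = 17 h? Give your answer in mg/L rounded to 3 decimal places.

553.880 mg/L

k = ln 2 / 17 = 0.04077 per h
Dose 1 (30 mg at t=0 h): 30·exp(−0.04077·17) = 15.000 mg/L
Dose 2 (145 mg at t=7 h): 145·exp(−0.04077·10) = 96.448 mg/L
Dose 3 (500 mg at t=14 h): 500·exp(−0.04077·3) = 442.433 mg/L
C(17) = 15.000 + 96.448 + 442.433 = 553.880 mg/L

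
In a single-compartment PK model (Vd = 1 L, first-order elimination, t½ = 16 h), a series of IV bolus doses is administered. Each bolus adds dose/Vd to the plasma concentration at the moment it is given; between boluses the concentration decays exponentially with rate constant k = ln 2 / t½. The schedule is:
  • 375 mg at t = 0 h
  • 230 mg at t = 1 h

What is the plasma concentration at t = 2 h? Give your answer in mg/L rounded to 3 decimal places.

564.125 mg/L

k = ln 2 / 16 = 0.04332 per h
Dose 1 (375 mg at t=0 h): 375·exp(−0.04332·2) = 343.877 mg/L
Dose 2 (230 mg at t=1 h): 230·exp(−0.04332·1) = 220.249 mg/L
C(2) = 343.877 + 220.249 = 564.125 mg/L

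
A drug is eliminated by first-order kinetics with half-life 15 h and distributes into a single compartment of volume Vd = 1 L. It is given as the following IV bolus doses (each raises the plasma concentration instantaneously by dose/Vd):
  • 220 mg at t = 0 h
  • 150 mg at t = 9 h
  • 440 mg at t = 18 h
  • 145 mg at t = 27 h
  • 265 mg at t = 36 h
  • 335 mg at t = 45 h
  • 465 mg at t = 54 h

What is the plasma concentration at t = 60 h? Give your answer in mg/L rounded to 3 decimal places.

730.017 mg/L

k = ln 2 / 15 = 0.04621 per h
Dose 1 (220 mg at t=0 h): 220·exp(−0.04621·60) = 13.750 mg/L
Dose 2 (150 mg at t=9 h): 150·exp(−0.04621·51) = 14.210 mg/L
Dose 3 (440 mg at t=18 h): 440·exp(−0.04621·42) = 63.178 mg/L
Dose 4 (145 mg at t=27 h): 145·exp(−0.04621·33) = 31.557 mg/L
Dose 5 (265 mg at t=36 h): 265·exp(−0.04621·24) = 87.417 mg/L
Dose 6 (335 mg at t=45 h): 335·exp(−0.04621·15) = 167.500 mg/L
Dose 7 (465 mg at t=54 h): 465·exp(−0.04621·6) = 352.404 mg/L
C(60) = 13.750 + 14.210 + 63.178 + 31.557 + 87.417 + 167.500 + 352.404 = 730.017 mg/L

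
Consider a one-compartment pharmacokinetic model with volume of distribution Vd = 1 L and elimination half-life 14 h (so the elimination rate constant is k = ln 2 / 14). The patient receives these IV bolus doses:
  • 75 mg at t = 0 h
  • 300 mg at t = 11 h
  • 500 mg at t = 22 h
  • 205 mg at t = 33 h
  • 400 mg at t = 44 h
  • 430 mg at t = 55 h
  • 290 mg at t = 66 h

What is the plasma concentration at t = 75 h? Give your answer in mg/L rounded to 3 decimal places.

507.997 mg/L

k = ln 2 / 14 = 0.04951 per h
Dose 1 (75 mg at t=0 h): 75·exp(−0.04951·75) = 1.830 mg/L
Dose 2 (300 mg at t=11 h): 300·exp(−0.04951·64) = 12.618 mg/L
Dose 3 (500 mg at t=22 h): 500·exp(−0.04951·53) = 36.254 mg/L
Dose 4 (205 mg at t=33 h): 205·exp(−0.04951·42) = 25.625 mg/L
Dose 5 (400 mg at t=44 h): 400·exp(−0.04951·31) = 86.197 mg/L
Dose 6 (430 mg at t=55 h): 430·exp(−0.04951·20) = 159.744 mg/L
Dose 7 (290 mg at t=66 h): 290·exp(−0.04951·9) = 185.729 mg/L
C(75) = 1.830 + 12.618 + 36.254 + 25.625 + 86.197 + 159.744 + 185.729 = 507.997 mg/L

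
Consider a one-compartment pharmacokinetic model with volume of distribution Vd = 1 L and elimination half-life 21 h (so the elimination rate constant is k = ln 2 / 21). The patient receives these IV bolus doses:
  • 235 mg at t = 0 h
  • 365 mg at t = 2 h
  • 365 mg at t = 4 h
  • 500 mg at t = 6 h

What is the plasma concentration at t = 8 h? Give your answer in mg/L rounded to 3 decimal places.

k = ln 2 / 21 = 0.03301 per h
Dose 1 (235 mg at t=0 h): 235·exp(−0.03301·8) = 180.464 mg/L
Dose 2 (365 mg at t=2 h): 365·exp(−0.03301·6) = 299.422 mg/L
Dose 3 (365 mg at t=4 h): 365·exp(−0.03301·4) = 319.855 mg/L
Dose 4 (500 mg at t=6 h): 500·exp(−0.03301·2) = 468.059 mg/L
C(8) = 180.464 + 299.422 + 319.855 + 468.059 = 1267.800 mg/L

1267.800 mg/L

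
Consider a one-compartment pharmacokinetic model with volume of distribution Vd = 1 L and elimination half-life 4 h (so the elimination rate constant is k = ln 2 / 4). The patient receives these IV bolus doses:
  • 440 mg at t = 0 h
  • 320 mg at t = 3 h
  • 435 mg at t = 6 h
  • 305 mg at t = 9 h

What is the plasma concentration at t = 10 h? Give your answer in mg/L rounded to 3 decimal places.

646.892 mg/L

k = ln 2 / 4 = 0.17329 per h
Dose 1 (440 mg at t=0 h): 440·exp(−0.17329·10) = 77.782 mg/L
Dose 2 (320 mg at t=3 h): 320·exp(−0.17329·7) = 95.137 mg/L
Dose 3 (435 mg at t=6 h): 435·exp(−0.17329·4) = 217.500 mg/L
Dose 4 (305 mg at t=9 h): 305·exp(−0.17329·1) = 256.473 mg/L
C(10) = 77.782 + 95.137 + 217.500 + 256.473 = 646.892 mg/L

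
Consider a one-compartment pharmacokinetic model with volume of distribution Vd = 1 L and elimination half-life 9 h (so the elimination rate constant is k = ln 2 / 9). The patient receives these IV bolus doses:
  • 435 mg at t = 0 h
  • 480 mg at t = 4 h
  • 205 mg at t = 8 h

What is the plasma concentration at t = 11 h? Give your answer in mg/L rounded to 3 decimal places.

629.126 mg/L

k = ln 2 / 9 = 0.07702 per h
Dose 1 (435 mg at t=0 h): 435·exp(−0.07702·11) = 186.451 mg/L
Dose 2 (480 mg at t=4 h): 480·exp(−0.07702·7) = 279.967 mg/L
Dose 3 (205 mg at t=8 h): 205·exp(−0.07702·3) = 162.709 mg/L
C(11) = 186.451 + 279.967 + 162.709 = 629.126 mg/L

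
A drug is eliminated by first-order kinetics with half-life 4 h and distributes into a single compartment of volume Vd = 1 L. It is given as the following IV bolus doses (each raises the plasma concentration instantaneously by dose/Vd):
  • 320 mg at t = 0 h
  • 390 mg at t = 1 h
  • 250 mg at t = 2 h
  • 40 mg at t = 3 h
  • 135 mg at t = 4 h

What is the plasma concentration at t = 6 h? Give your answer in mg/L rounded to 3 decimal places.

k = ln 2 / 4 = 0.17329 per h
Dose 1 (320 mg at t=0 h): 320·exp(−0.17329·6) = 113.137 mg/L
Dose 2 (390 mg at t=1 h): 390·exp(−0.17329·5) = 163.975 mg/L
Dose 3 (250 mg at t=2 h): 250·exp(−0.17329·4) = 125.000 mg/L
Dose 4 (40 mg at t=3 h): 40·exp(−0.17329·3) = 23.784 mg/L
Dose 5 (135 mg at t=4 h): 135·exp(−0.17329·2) = 95.459 mg/L
C(6) = 113.137 + 163.975 + 125.000 + 23.784 + 95.459 = 521.355 mg/L

521.355 mg/L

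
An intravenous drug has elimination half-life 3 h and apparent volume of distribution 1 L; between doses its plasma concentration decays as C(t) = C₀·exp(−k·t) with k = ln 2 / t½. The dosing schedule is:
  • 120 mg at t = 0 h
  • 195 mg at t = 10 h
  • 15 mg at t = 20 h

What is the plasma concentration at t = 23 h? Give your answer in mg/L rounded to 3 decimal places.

17.764 mg/L

k = ln 2 / 3 = 0.23105 per h
Dose 1 (120 mg at t=0 h): 120·exp(−0.23105·23) = 0.591 mg/L
Dose 2 (195 mg at t=10 h): 195·exp(−0.23105·13) = 9.673 mg/L
Dose 3 (15 mg at t=20 h): 15·exp(−0.23105·3) = 7.500 mg/L
C(23) = 0.591 + 9.673 + 7.500 = 17.764 mg/L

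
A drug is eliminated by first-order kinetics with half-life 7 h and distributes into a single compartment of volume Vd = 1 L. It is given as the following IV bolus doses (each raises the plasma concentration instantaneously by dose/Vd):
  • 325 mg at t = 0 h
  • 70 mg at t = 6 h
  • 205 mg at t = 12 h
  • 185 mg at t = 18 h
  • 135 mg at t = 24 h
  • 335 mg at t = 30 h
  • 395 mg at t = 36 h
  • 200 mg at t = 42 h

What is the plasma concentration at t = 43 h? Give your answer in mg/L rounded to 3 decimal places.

k = ln 2 / 7 = 0.09902 per h
Dose 1 (325 mg at t=0 h): 325·exp(−0.09902·43) = 4.599 mg/L
Dose 2 (70 mg at t=6 h): 70·exp(−0.09902·37) = 1.794 mg/L
Dose 3 (205 mg at t=12 h): 205·exp(−0.09902·31) = 9.520 mg/L
Dose 4 (185 mg at t=18 h): 185·exp(−0.09902·25) = 15.562 mg/L
Dose 5 (135 mg at t=24 h): 135·exp(−0.09902·19) = 20.571 mg/L
Dose 6 (335 mg at t=30 h): 335·exp(−0.09902·13) = 92.467 mg/L
Dose 7 (395 mg at t=36 h): 395·exp(−0.09902·7) = 197.500 mg/L
Dose 8 (200 mg at t=42 h): 200·exp(−0.09902·1) = 181.145 mg/L
C(43) = 4.599 + 1.794 + 9.520 + 15.562 + 20.571 + 92.467 + 197.500 + 181.145 = 523.159 mg/L

523.159 mg/L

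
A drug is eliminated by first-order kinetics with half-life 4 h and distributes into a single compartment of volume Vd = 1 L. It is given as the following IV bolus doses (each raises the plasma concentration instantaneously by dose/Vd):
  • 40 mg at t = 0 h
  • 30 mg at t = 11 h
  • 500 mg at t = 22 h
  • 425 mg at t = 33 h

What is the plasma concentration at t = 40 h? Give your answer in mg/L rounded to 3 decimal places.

148.686 mg/L

k = ln 2 / 4 = 0.17329 per h
Dose 1 (40 mg at t=0 h): 40·exp(−0.17329·40) = 0.039 mg/L
Dose 2 (30 mg at t=11 h): 30·exp(−0.17329·29) = 0.197 mg/L
Dose 3 (500 mg at t=22 h): 500·exp(−0.17329·18) = 22.097 mg/L
Dose 4 (425 mg at t=33 h): 425·exp(−0.17329·7) = 126.353 mg/L
C(40) = 0.039 + 0.197 + 22.097 + 126.353 = 148.686 mg/L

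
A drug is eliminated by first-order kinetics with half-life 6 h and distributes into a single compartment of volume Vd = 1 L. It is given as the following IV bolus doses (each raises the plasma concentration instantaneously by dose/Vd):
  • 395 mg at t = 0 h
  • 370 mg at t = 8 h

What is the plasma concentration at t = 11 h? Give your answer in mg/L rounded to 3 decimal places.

372.473 mg/L

k = ln 2 / 6 = 0.11552 per h
Dose 1 (395 mg at t=0 h): 395·exp(−0.11552·11) = 110.843 mg/L
Dose 2 (370 mg at t=8 h): 370·exp(−0.11552·3) = 261.630 mg/L
C(11) = 110.843 + 261.630 = 372.473 mg/L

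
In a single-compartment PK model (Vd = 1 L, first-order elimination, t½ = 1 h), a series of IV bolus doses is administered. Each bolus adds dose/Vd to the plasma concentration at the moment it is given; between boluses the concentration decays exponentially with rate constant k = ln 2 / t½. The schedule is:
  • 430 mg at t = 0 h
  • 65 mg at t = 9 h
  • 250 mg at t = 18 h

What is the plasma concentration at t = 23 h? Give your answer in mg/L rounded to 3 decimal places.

k = ln 2 / 1 = 0.69315 per h
Dose 1 (430 mg at t=0 h): 430·exp(−0.69315·23) = 0.000 mg/L
Dose 2 (65 mg at t=9 h): 65·exp(−0.69315·14) = 0.004 mg/L
Dose 3 (250 mg at t=18 h): 250·exp(−0.69315·5) = 7.812 mg/L
C(23) = 0.000 + 0.004 + 7.812 = 7.817 mg/L

7.817 mg/L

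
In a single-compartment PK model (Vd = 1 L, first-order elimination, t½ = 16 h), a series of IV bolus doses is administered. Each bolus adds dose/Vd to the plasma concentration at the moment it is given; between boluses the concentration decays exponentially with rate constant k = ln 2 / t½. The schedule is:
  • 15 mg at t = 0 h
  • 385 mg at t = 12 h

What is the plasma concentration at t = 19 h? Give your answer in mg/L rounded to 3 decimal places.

k = ln 2 / 16 = 0.04332 per h
Dose 1 (15 mg at t=0 h): 15·exp(−0.04332·19) = 6.586 mg/L
Dose 2 (385 mg at t=12 h): 385·exp(−0.04332·7) = 284.289 mg/L
C(19) = 6.586 + 284.289 = 290.875 mg/L

290.875 mg/L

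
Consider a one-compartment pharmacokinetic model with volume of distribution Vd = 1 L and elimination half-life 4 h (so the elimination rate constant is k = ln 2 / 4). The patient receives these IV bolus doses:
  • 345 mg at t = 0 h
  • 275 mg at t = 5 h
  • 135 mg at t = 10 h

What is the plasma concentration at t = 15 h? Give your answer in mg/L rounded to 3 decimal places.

131.016 mg/L

k = ln 2 / 4 = 0.17329 per h
Dose 1 (345 mg at t=0 h): 345·exp(−0.17329·15) = 25.642 mg/L
Dose 2 (275 mg at t=5 h): 275·exp(−0.17329·10) = 48.614 mg/L
Dose 3 (135 mg at t=10 h): 135·exp(−0.17329·5) = 56.761 mg/L
C(15) = 25.642 + 48.614 + 56.761 = 131.016 mg/L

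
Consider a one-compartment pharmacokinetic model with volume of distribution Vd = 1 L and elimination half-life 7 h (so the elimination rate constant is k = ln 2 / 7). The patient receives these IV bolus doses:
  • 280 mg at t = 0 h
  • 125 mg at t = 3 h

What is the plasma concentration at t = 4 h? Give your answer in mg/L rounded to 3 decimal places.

301.641 mg/L

k = ln 2 / 7 = 0.09902 per h
Dose 1 (280 mg at t=0 h): 280·exp(−0.09902·4) = 188.426 mg/L
Dose 2 (125 mg at t=3 h): 125·exp(−0.09902·1) = 113.215 mg/L
C(4) = 188.426 + 113.215 = 301.641 mg/L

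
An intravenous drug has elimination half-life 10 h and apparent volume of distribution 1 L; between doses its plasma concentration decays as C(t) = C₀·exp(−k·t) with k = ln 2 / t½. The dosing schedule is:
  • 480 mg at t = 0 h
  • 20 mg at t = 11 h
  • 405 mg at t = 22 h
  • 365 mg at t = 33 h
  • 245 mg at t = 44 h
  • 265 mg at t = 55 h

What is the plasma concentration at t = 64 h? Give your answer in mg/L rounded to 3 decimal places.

k = ln 2 / 10 = 0.06931 per h
Dose 1 (480 mg at t=0 h): 480·exp(−0.06931·64) = 5.684 mg/L
Dose 2 (20 mg at t=11 h): 20·exp(−0.06931·53) = 0.508 mg/L
Dose 3 (405 mg at t=22 h): 405·exp(−0.06931·42) = 22.036 mg/L
Dose 4 (365 mg at t=33 h): 365·exp(−0.06931·31) = 42.570 mg/L
Dose 5 (245 mg at t=44 h): 245·exp(−0.06931·20) = 61.250 mg/L
Dose 6 (265 mg at t=55 h): 265·exp(−0.06931·9) = 142.010 mg/L
C(64) = 5.684 + 0.508 + 22.036 + 42.570 + 61.250 + 142.010 = 274.057 mg/L

274.057 mg/L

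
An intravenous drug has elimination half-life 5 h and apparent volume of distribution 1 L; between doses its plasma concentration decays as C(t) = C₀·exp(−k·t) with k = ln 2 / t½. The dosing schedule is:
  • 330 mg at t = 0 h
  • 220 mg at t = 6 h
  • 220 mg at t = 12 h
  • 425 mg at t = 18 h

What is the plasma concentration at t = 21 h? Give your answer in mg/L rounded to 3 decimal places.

389.029 mg/L

k = ln 2 / 5 = 0.13863 per h
Dose 1 (330 mg at t=0 h): 330·exp(−0.13863·21) = 17.955 mg/L
Dose 2 (220 mg at t=6 h): 220·exp(−0.13863·15) = 27.500 mg/L
Dose 3 (220 mg at t=12 h): 220·exp(−0.13863·9) = 63.178 mg/L
Dose 4 (425 mg at t=18 h): 425·exp(−0.13863·3) = 280.395 mg/L
C(21) = 17.955 + 27.500 + 63.178 + 280.395 = 389.029 mg/L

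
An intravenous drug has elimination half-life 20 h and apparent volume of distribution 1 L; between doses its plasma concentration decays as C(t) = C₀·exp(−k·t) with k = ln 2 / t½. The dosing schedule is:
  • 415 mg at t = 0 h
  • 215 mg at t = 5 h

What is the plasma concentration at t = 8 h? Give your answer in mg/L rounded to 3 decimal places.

508.280 mg/L

k = ln 2 / 20 = 0.03466 per h
Dose 1 (415 mg at t=0 h): 415·exp(−0.03466·8) = 314.511 mg/L
Dose 2 (215 mg at t=5 h): 215·exp(−0.03466·3) = 193.769 mg/L
C(8) = 314.511 + 193.769 = 508.280 mg/L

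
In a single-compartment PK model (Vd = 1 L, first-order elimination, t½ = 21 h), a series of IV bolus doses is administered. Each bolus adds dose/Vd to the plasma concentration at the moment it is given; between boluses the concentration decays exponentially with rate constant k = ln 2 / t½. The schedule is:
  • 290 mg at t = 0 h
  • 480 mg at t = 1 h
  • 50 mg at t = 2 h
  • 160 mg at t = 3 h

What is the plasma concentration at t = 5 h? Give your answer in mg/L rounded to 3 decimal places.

k = ln 2 / 21 = 0.03301 per h
Dose 1 (290 mg at t=0 h): 290·exp(−0.03301·5) = 245.881 mg/L
Dose 2 (480 mg at t=1 h): 480·exp(−0.03301·4) = 420.632 mg/L
Dose 3 (50 mg at t=2 h): 50·exp(−0.03301·3) = 45.286 mg/L
Dose 4 (160 mg at t=3 h): 160·exp(−0.03301·2) = 149.779 mg/L
C(5) = 245.881 + 420.632 + 45.286 + 149.779 = 861.577 mg/L

861.577 mg/L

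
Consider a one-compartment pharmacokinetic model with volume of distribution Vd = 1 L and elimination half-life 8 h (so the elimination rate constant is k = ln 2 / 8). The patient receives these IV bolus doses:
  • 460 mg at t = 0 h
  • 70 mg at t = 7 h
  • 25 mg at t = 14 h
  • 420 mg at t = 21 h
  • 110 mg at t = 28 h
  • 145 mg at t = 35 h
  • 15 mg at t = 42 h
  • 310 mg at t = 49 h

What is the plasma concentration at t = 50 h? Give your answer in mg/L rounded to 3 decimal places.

390.531 mg/L

k = ln 2 / 8 = 0.08664 per h
Dose 1 (460 mg at t=0 h): 460·exp(−0.08664·50) = 6.044 mg/L
Dose 2 (70 mg at t=7 h): 70·exp(−0.08664·43) = 1.687 mg/L
Dose 3 (25 mg at t=14 h): 25·exp(−0.08664·36) = 1.105 mg/L
Dose 4 (420 mg at t=21 h): 420·exp(−0.08664·29) = 34.042 mg/L
Dose 5 (110 mg at t=28 h): 110·exp(−0.08664·22) = 16.352 mg/L
Dose 6 (145 mg at t=35 h): 145·exp(−0.08664·15) = 39.531 mg/L
Dose 7 (15 mg at t=42 h): 15·exp(−0.08664·8) = 7.500 mg/L
Dose 8 (310 mg at t=49 h): 310·exp(−0.08664·1) = 284.271 mg/L
C(50) = 6.044 + 1.687 + 1.105 + 34.042 + 16.352 + 39.531 + 7.500 + 284.271 = 390.531 mg/L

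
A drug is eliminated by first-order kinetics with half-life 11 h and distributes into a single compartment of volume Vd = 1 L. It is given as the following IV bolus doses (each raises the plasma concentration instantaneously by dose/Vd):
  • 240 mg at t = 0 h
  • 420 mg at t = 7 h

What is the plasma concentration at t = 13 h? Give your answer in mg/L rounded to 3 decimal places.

k = ln 2 / 11 = 0.06301 per h
Dose 1 (240 mg at t=0 h): 240·exp(−0.06301·13) = 105.791 mg/L
Dose 2 (420 mg at t=7 h): 420·exp(−0.06301·6) = 287.774 mg/L
C(13) = 105.791 + 287.774 = 393.565 mg/L

393.565 mg/L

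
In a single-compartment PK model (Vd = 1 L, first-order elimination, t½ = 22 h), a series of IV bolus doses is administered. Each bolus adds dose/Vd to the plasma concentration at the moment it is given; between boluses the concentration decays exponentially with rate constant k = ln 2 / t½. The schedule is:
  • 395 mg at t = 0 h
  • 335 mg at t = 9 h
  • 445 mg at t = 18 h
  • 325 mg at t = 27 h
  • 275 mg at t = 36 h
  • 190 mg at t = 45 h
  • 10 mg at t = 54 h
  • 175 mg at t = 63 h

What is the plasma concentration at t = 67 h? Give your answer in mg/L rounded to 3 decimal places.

k = ln 2 / 22 = 0.03151 per h
Dose 1 (395 mg at t=0 h): 395·exp(−0.03151·67) = 47.844 mg/L
Dose 2 (335 mg at t=9 h): 335·exp(−0.03151·58) = 53.879 mg/L
Dose 3 (445 mg at t=18 h): 445·exp(−0.03151·49) = 95.035 mg/L
Dose 4 (325 mg at t=27 h): 325·exp(−0.03151·40) = 92.163 mg/L
Dose 5 (275 mg at t=36 h): 275·exp(−0.03151·31) = 103.551 mg/L
Dose 6 (190 mg at t=45 h): 190·exp(−0.03151·22) = 95.000 mg/L
Dose 7 (10 mg at t=54 h): 10·exp(−0.03151·13) = 6.639 mg/L
Dose 8 (175 mg at t=63 h): 175·exp(−0.03151·4) = 154.278 mg/L
C(67) = 47.844 + 53.879 + 95.035 + 92.163 + 103.551 + 95.000 + 6.639 + 154.278 = 648.389 mg/L

648.389 mg/L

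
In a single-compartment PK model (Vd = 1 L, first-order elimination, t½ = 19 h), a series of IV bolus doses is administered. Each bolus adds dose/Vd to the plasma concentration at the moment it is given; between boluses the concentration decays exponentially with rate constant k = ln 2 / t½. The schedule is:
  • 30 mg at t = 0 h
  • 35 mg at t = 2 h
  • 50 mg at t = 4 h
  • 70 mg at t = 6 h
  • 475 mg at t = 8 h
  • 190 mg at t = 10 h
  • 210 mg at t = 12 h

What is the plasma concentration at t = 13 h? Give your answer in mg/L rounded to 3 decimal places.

k = ln 2 / 19 = 0.03648 per h
Dose 1 (30 mg at t=0 h): 30·exp(−0.03648·13) = 18.670 mg/L
Dose 2 (35 mg at t=2 h): 35·exp(−0.03648·11) = 23.431 mg/L
Dose 3 (50 mg at t=4 h): 50·exp(−0.03648·9) = 36.006 mg/L
Dose 4 (70 mg at t=6 h): 70·exp(−0.03648·7) = 54.224 mg/L
Dose 5 (475 mg at t=8 h): 475·exp(−0.03648·5) = 395.799 mg/L
Dose 6 (190 mg at t=10 h): 190·exp(−0.03648·3) = 170.303 mg/L
Dose 7 (210 mg at t=12 h): 210·exp(−0.03648·1) = 202.477 mg/L
C(13) = 18.670 + 23.431 + 36.006 + 54.224 + 395.799 + 170.303 + 202.477 = 900.911 mg/L

900.911 mg/L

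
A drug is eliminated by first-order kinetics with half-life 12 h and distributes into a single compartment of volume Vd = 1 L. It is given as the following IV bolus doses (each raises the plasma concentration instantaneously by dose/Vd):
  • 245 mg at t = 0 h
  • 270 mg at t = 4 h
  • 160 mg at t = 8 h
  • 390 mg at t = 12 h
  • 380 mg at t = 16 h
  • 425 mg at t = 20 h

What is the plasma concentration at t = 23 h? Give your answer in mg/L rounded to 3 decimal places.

1039.861 mg/L

k = ln 2 / 12 = 0.05776 per h
Dose 1 (245 mg at t=0 h): 245·exp(−0.05776·23) = 64.892 mg/L
Dose 2 (270 mg at t=4 h): 270·exp(−0.05776·19) = 90.102 mg/L
Dose 3 (160 mg at t=8 h): 160·exp(−0.05776·15) = 67.272 mg/L
Dose 4 (390 mg at t=12 h): 390·exp(−0.05776·11) = 206.595 mg/L
Dose 5 (380 mg at t=16 h): 380·exp(−0.05776·7) = 253.620 mg/L
Dose 6 (425 mg at t=20 h): 425·exp(−0.05776·3) = 357.381 mg/L
C(23) = 64.892 + 90.102 + 67.272 + 206.595 + 253.620 + 357.381 = 1039.861 mg/L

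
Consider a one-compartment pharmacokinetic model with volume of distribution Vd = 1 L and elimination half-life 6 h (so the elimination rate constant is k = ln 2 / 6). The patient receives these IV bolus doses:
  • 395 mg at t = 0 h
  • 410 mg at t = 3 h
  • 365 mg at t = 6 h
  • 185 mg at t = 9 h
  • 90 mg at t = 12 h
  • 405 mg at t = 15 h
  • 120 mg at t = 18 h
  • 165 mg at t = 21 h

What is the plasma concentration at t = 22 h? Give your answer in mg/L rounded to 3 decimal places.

k = ln 2 / 6 = 0.11552 per h
Dose 1 (395 mg at t=0 h): 395·exp(−0.11552·22) = 31.104 mg/L
Dose 2 (410 mg at t=3 h): 410·exp(−0.11552·19) = 45.659 mg/L
Dose 3 (365 mg at t=6 h): 365·exp(−0.11552·16) = 57.484 mg/L
Dose 4 (185 mg at t=9 h): 185·exp(−0.11552·13) = 41.204 mg/L
Dose 5 (90 mg at t=12 h): 90·exp(−0.11552·10) = 28.348 mg/L
Dose 6 (405 mg at t=15 h): 405·exp(−0.11552·7) = 180.407 mg/L
Dose 7 (120 mg at t=18 h): 120·exp(−0.11552·4) = 75.595 mg/L
Dose 8 (165 mg at t=21 h): 165·exp(−0.11552·1) = 146.998 mg/L
C(22) = 31.104 + 45.659 + 57.484 + 41.204 + 28.348 + 180.407 + 75.595 + 146.998 = 606.800 mg/L

606.800 mg/L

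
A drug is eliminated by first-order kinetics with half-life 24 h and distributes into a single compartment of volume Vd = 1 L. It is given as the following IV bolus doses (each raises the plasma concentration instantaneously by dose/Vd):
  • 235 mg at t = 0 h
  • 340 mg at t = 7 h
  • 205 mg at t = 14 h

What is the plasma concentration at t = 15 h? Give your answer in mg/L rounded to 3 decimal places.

621.401 mg/L

k = ln 2 / 24 = 0.02888 per h
Dose 1 (235 mg at t=0 h): 235·exp(−0.02888·15) = 152.379 mg/L
Dose 2 (340 mg at t=7 h): 340·exp(−0.02888·8) = 269.858 mg/L
Dose 3 (205 mg at t=14 h): 205·exp(−0.02888·1) = 199.164 mg/L
C(15) = 152.379 + 269.858 + 199.164 = 621.401 mg/L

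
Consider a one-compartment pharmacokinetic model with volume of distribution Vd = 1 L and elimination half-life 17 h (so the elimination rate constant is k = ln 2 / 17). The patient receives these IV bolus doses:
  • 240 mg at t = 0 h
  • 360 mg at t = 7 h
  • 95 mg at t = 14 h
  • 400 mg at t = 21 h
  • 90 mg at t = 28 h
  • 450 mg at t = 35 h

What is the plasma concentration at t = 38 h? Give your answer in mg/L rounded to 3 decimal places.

k = ln 2 / 17 = 0.04077 per h
Dose 1 (240 mg at t=0 h): 240·exp(−0.04077·38) = 50.971 mg/L
Dose 2 (360 mg at t=7 h): 360·exp(−0.04077·31) = 101.710 mg/L
Dose 3 (95 mg at t=14 h): 95·exp(−0.04077·24) = 35.706 mg/L
Dose 4 (400 mg at t=21 h): 400·exp(−0.04077·17) = 200.000 mg/L
Dose 5 (90 mg at t=28 h): 90·exp(−0.04077·10) = 59.864 mg/L
Dose 6 (450 mg at t=35 h): 450·exp(−0.04077·3) = 398.189 mg/L
C(38) = 50.971 + 101.710 + 35.706 + 200.000 + 59.864 + 398.189 = 846.440 mg/L

846.440 mg/L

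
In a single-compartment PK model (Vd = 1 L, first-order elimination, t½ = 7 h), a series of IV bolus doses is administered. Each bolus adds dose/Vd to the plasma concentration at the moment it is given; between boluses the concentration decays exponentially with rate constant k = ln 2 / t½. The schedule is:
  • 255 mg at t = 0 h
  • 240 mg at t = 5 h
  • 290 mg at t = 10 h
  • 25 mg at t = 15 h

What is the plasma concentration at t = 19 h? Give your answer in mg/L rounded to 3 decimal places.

234.628 mg/L

k = ln 2 / 7 = 0.09902 per h
Dose 1 (255 mg at t=0 h): 255·exp(−0.09902·19) = 38.856 mg/L
Dose 2 (240 mg at t=5 h): 240·exp(−0.09902·14) = 60.000 mg/L
Dose 3 (290 mg at t=10 h): 290·exp(−0.09902·9) = 118.949 mg/L
Dose 4 (25 mg at t=15 h): 25·exp(−0.09902·4) = 16.824 mg/L
C(19) = 38.856 + 60.000 + 118.949 + 16.824 = 234.628 mg/L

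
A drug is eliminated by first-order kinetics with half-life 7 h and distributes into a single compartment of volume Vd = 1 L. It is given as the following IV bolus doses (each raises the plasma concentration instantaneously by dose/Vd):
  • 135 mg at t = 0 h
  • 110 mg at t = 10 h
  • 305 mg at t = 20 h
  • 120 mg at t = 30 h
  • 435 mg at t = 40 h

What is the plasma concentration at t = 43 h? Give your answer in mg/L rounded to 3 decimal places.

k = ln 2 / 7 = 0.09902 per h
Dose 1 (135 mg at t=0 h): 135·exp(−0.09902·43) = 1.911 mg/L
Dose 2 (110 mg at t=10 h): 110·exp(−0.09902·33) = 4.190 mg/L
Dose 3 (305 mg at t=20 h): 305·exp(−0.09902·23) = 31.275 mg/L
Dose 4 (120 mg at t=30 h): 120·exp(−0.09902·13) = 33.123 mg/L
Dose 5 (435 mg at t=40 h): 435·exp(−0.09902·3) = 323.204 mg/L
C(43) = 1.911 + 4.190 + 31.275 + 33.123 + 323.204 = 393.703 mg/L

393.703 mg/L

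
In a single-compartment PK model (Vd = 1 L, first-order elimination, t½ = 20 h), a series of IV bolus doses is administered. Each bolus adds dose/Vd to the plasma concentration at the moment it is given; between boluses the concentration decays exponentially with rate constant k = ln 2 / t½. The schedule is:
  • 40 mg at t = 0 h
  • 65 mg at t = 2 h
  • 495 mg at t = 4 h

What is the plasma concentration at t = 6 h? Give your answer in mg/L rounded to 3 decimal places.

k = ln 2 / 20 = 0.03466 per h
Dose 1 (40 mg at t=0 h): 40·exp(−0.03466·6) = 32.490 mg/L
Dose 2 (65 mg at t=2 h): 65·exp(−0.03466·4) = 56.586 mg/L
Dose 3 (495 mg at t=4 h): 495·exp(−0.03466·2) = 461.851 mg/L
C(6) = 32.490 + 56.586 + 461.851 = 550.927 mg/L

550.927 mg/L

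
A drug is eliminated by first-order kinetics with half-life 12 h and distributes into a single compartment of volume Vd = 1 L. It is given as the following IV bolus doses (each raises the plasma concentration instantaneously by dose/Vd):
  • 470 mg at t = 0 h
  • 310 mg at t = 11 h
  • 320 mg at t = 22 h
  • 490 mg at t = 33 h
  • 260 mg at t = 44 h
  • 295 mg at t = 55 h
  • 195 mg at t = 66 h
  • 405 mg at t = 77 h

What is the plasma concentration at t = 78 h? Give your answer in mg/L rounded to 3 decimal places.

655.062 mg/L

k = ln 2 / 12 = 0.05776 per h
Dose 1 (470 mg at t=0 h): 470·exp(−0.05776·78) = 5.193 mg/L
Dose 2 (310 mg at t=11 h): 310·exp(−0.05776·67) = 6.466 mg/L
Dose 3 (320 mg at t=22 h): 320·exp(−0.05776·56) = 12.599 mg/L
Dose 4 (490 mg at t=33 h): 490·exp(−0.05776·45) = 36.419 mg/L
Dose 5 (260 mg at t=44 h): 260·exp(−0.05776·34) = 36.480 mg/L
Dose 6 (295 mg at t=55 h): 295·exp(−0.05776·23) = 78.135 mg/L
Dose 7 (195 mg at t=66 h): 195·exp(−0.05776·12) = 97.500 mg/L
Dose 8 (405 mg at t=77 h): 405·exp(−0.05776·1) = 382.269 mg/L
C(78) = 5.193 + 6.466 + 12.599 + 36.419 + 36.480 + 78.135 + 97.500 + 382.269 = 655.062 mg/L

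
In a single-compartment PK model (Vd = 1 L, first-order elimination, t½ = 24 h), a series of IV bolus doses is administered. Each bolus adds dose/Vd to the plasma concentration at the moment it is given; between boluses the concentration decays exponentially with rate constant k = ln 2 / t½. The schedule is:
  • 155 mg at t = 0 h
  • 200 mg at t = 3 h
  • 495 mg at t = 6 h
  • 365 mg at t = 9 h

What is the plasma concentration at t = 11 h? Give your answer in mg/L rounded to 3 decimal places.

1044.508 mg/L

k = ln 2 / 24 = 0.02888 per h
Dose 1 (155 mg at t=0 h): 155·exp(−0.02888·11) = 112.813 mg/L
Dose 2 (200 mg at t=3 h): 200·exp(−0.02888·8) = 158.740 mg/L
Dose 3 (495 mg at t=6 h): 495·exp(−0.02888·5) = 428.441 mg/L
Dose 4 (365 mg at t=9 h): 365·exp(−0.02888·2) = 344.514 mg/L
C(11) = 112.813 + 158.740 + 428.441 + 344.514 = 1044.508 mg/L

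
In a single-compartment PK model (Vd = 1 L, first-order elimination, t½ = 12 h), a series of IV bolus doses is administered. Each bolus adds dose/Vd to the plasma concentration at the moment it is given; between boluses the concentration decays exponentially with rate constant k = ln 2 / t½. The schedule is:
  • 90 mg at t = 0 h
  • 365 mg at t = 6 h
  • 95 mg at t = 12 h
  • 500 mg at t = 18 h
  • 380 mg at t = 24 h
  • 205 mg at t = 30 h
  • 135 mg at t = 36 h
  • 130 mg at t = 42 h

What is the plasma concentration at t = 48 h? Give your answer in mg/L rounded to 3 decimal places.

k = ln 2 / 12 = 0.05776 per h
Dose 1 (90 mg at t=0 h): 90·exp(−0.05776·48) = 5.625 mg/L
Dose 2 (365 mg at t=6 h): 365·exp(−0.05776·42) = 32.262 mg/L
Dose 3 (95 mg at t=12 h): 95·exp(−0.05776·36) = 11.875 mg/L
Dose 4 (500 mg at t=18 h): 500·exp(−0.05776·30) = 88.388 mg/L
Dose 5 (380 mg at t=24 h): 380·exp(−0.05776·24) = 95.000 mg/L
Dose 6 (205 mg at t=30 h): 205·exp(−0.05776·18) = 72.478 mg/L
Dose 7 (135 mg at t=36 h): 135·exp(−0.05776·12) = 67.500 mg/L
Dose 8 (130 mg at t=42 h): 130·exp(−0.05776·6) = 91.924 mg/L
C(48) = 5.625 + 32.262 + 11.875 + 88.388 + 95.000 + 72.478 + 67.500 + 91.924 = 465.052 mg/L

465.052 mg/L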